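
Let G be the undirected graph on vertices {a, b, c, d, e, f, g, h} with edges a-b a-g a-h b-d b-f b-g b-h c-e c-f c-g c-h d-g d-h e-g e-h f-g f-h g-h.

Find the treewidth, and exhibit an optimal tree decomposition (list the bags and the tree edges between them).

Treewidth 3.
Bags: B1 = {b, d, g, h}  B2 = {a, b, g, h}  B3 = {b, f, g, h}  B4 = {c, f, g, h}  B5 = {c, e, g, h}
Tree: B1–B2, B2–B3, B3–B4, B4–B5

The largest bag has 4 vertices, giving width 3; this decomposition certifies tw(G) ≤ 3. On the other hand G contains the 4-clique {c, e, g, h}. A clique must lie in a single bag of any decomposition, so no decomposition can have width below 3. Combining the bounds, tw(G) = 3.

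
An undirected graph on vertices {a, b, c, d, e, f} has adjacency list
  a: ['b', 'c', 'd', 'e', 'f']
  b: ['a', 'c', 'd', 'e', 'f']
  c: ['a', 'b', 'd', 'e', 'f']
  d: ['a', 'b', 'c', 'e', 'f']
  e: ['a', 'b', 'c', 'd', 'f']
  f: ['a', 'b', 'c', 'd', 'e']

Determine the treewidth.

5

A width-5 tree decomposition is:
Bags: B1 = {a, b, c, d, e, f}
Tree: (single bag)
A single bag containing all 6 vertices is trivially a valid decomposition of width 5. Conversely, {a, b, c, d, e, f} is a clique of size 6, and the vertices of any clique must share a bag in every tree decomposition; so some bag has ≥ 6 vertices and tw(G) ≥ 5. Therefore the treewidth is 5.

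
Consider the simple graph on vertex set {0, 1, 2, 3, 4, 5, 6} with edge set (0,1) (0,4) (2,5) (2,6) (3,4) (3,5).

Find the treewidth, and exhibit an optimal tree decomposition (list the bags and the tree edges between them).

Each bag holds 2 vertices, so the decomposition has width 1, which upper-bounds the treewidth. Any graph with an edge has treewidth ≥ 1, and G has the edge 1–0. Therefore the treewidth is 1.

Treewidth 1.
Bags: B1 = {0, 1}  B2 = {0, 4}  B3 = {3, 4}  B4 = {3, 5}  B5 = {2, 5}  B6 = {2, 6}
Tree: B1–B2, B2–B3, B3–B4, B4–B5, B5–B6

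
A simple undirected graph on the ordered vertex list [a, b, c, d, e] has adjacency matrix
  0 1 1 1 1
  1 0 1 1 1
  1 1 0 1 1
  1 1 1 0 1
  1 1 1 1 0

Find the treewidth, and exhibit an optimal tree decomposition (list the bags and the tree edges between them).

With just one bag of size 5, the width is 5 − 1 = 4, so tw(G) ≤ 4. Conversely, {a, b, c, d, e} is a clique of size 5, and the vertices of any clique must share a bag in every tree decomposition; so some bag has ≥ 5 vertices and tw(G) ≥ 4. Therefore the treewidth is 4.

Treewidth 4.
One optimal decomposition is:
Bags: B1 = {a, b, c, d, e}
Tree: (single bag)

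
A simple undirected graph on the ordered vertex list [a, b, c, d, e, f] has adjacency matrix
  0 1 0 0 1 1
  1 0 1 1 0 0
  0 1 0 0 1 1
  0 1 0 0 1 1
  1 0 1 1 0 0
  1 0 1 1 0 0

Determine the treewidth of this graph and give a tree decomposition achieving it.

Treewidth 3.
One optimal decomposition is:
Bags: B1 = {a, c, d, e}  B2 = {a, b, c, d}  B3 = {a, c, d, f}
Tree: B1–B2, B2–B3

Every bag has size at most 4, so the width is 4 − 1 = 3 and tw(G) ≤ 3. For the lower bound: the 4 vertex sets {d,e}, {b,c}, {a}, {f} are disjoint, each induces a connected subgraph, and every pair is joined by at least one edge of G. Contracting each set to a single vertex therefore yields K_{4} as a minor, and since treewidth is minor-monotone, tw(G) ≥ tw(K_{4}) = 3. The upper and lower bounds meet at 3, so that is the treewidth.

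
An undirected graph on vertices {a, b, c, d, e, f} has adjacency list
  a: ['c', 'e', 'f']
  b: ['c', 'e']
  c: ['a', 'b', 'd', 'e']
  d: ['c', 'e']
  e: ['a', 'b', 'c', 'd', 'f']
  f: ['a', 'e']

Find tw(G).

2

A width-2 tree decomposition is:
Bags: B1 = {a, c, e}  B2 = {b, c, e}  B3 = {c, d, e}  B4 = {a, e, f}
Tree: B1–B2, B1–B3, B1–B4
The largest bag has 3 vertices, giving width 2; this decomposition certifies tw(G) ≤ 2. Conversely, {c, d, e} is a clique of size 3, and the vertices of any clique must share a bag in every tree decomposition; so some bag has ≥ 3 vertices and tw(G) ≥ 2. The upper and lower bounds meet at 2, so that is the treewidth.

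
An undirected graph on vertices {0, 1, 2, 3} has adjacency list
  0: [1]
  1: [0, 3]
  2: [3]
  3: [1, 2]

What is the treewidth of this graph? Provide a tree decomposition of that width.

The largest bag has 2 vertices, giving width 1; this decomposition certifies tw(G) ≤ 1. Any graph with an edge has treewidth ≥ 1, and G has the edge 0–1. Combining the bounds, tw(G) = 1.

Treewidth 1.
One such decomposition:
Bags: B1 = {0, 1}  B2 = {1, 3}  B3 = {2, 3}
Tree: B1–B2, B2–B3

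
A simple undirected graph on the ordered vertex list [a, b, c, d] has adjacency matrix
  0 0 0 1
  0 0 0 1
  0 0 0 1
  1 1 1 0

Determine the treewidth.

1

A width-1 tree decomposition is:
Bags: B1 = {a, d}  B2 = {b, d}  B3 = {c, d}
Tree: B1–B2, B2–B3
Each bag holds 2 vertices, so the decomposition has width 1, which upper-bounds the treewidth. Any graph with an edge has treewidth ≥ 1, and G has the edge d–a. The upper and lower bounds meet at 1, so that is the treewidth.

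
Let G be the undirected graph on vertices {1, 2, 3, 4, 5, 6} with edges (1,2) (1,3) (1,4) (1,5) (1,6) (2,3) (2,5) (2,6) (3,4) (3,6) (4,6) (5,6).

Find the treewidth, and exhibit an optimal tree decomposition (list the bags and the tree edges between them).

Every bag has size at most 4, so the width is 4 − 1 = 3 and tw(G) ≤ 3. Conversely, {1, 2, 3, 6} is a clique of size 4, and the vertices of any clique must share a bag in every tree decomposition; so some bag has ≥ 4 vertices and tw(G) ≥ 3. Therefore the treewidth is 3.

Treewidth 3.
One such decomposition:
Bags: B1 = {1, 3, 4, 6}  B2 = {1, 2, 3, 6}  B3 = {1, 2, 5, 6}
Tree: B1–B2, B2–B3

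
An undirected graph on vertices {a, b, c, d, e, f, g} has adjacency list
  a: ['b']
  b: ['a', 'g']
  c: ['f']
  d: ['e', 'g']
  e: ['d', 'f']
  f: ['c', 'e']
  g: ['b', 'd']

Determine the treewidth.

1

A width-1 tree decomposition is:
Bags: B1 = {c, f}  B2 = {e, f}  B3 = {d, e}  B4 = {d, g}  B5 = {b, g}  B6 = {a, b}
Tree: B1–B2, B2–B3, B3–B4, B4–B5, B5–B6
Each bag holds 2 vertices, so the decomposition has width 1, which upper-bounds the treewidth. G has an edge, so its treewidth is at least 1. The upper and lower bounds meet at 1, so that is the treewidth.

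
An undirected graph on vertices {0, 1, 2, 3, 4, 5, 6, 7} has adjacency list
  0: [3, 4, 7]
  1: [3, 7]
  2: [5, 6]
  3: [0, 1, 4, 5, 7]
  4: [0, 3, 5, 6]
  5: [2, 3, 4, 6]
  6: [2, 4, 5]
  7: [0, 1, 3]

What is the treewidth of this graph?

A width-2 tree decomposition is:
Bags: B1 = {3, 4, 5}  B2 = {4, 5, 6}  B3 = {0, 3, 4}  B4 = {0, 3, 7}  B5 = {1, 3, 7}  B6 = {2, 5, 6}
Tree: B1–B2, B1–B3, B3–B4, B4–B5, B2–B6
Each bag holds 3 vertices, so the decomposition has width 2, which upper-bounds the treewidth. On the other hand G contains the 3-clique {2, 5, 6}. A clique must lie in a single bag of any decomposition, so no decomposition can have width below 2. The upper and lower bounds meet at 2, so that is the treewidth.

2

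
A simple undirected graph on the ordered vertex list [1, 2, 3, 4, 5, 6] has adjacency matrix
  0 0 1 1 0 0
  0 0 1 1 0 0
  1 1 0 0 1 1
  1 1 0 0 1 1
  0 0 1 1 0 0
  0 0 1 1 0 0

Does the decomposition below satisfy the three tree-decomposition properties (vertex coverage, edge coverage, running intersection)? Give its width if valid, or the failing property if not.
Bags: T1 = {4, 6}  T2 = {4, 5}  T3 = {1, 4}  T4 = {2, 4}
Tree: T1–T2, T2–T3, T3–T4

A tree decomposition must satisfy three properties: every vertex lies in some bag; for every edge, both endpoints lie together in some bag; and for every vertex, the bags containing it form a connected subtree. Here vertex 3 appears in no bag, so the decomposition is invalid.

No — vertex 3 appears in no bag.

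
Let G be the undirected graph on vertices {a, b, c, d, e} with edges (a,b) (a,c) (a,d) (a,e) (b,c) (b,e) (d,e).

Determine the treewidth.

2

A width-2 tree decomposition is:
Bags: B1 = {a, d, e}  B2 = {a, b, e}  B3 = {a, b, c}
Tree: B1–B2, B2–B3
Each bag holds 3 vertices, so the decomposition has width 2, which upper-bounds the treewidth. Conversely, {a, d, e} is a clique of size 3, and the vertices of any clique must share a bag in every tree decomposition; so some bag has ≥ 3 vertices and tw(G) ≥ 2. Hence tw(G) = 2 exactly.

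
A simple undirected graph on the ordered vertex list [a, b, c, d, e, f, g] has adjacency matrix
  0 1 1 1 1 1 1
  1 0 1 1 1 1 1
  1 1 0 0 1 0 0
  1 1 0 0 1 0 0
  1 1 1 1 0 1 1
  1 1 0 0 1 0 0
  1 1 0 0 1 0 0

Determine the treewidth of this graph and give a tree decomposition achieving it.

Treewidth 3.
One optimal decomposition is:
Bags: B1 = {a, b, e, f}  B2 = {a, b, c, e}  B3 = {a, b, e, g}  B4 = {a, b, d, e}
Tree: B1–B2, B1–B3, B3–B4

Every bag has size at most 4, so the width is 4 − 1 = 3 and tw(G) ≤ 3. On the other hand G contains the 4-clique {a, b, d, e}. A clique must lie in a single bag of any decomposition, so no decomposition can have width below 3. The upper and lower bounds meet at 3, so that is the treewidth.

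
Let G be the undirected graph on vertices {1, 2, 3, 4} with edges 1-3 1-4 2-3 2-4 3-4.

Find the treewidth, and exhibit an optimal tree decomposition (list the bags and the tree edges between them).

Each bag holds 3 vertices, so the decomposition has width 2, which upper-bounds the treewidth. Conversely, {1, 3, 4} is a clique of size 3, and the vertices of any clique must share a bag in every tree decomposition; so some bag has ≥ 3 vertices and tw(G) ≥ 2. Therefore the treewidth is 2.

Treewidth 2.
One such decomposition:
Bags: B1 = {2, 3, 4}  B2 = {1, 3, 4}
Tree: B1–B2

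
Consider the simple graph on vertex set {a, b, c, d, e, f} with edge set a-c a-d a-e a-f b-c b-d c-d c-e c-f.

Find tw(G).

2

A width-2 tree decomposition is:
Bags: B1 = {b, c, d}  B2 = {a, c, d}  B3 = {a, c, e}  B4 = {a, c, f}
Tree: B1–B2, B2–B3, B3–B4
The largest bag has 3 vertices, giving width 2; this decomposition certifies tw(G) ≤ 2. On the other hand G contains the 3-clique {a, c, d}. A clique must lie in a single bag of any decomposition, so no decomposition can have width below 2. Combining the bounds, tw(G) = 2.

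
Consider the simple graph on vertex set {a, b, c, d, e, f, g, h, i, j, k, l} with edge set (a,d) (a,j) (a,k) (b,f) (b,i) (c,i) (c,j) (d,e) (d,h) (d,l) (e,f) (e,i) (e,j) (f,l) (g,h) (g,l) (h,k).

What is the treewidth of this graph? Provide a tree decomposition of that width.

Treewidth 3.
One optimal decomposition is:
Bags: B1 = {g, h, k, l}  B2 = {d, h, k, l}  B3 = {a, d, k, l}  B4 = {a, d, f, l}  B5 = {a, d, e, f}  B6 = {a, e, f, j}  B7 = {b, e, f, j}  B8 = {b, e, i, j}  B9 = {b, c, i, j}
Tree: B1–B2, B2–B3, B3–B4, B4–B5, B5–B6, B6–B7, B7–B8, B8–B9

Every bag has size at most 4, so the width is 4 − 1 = 3 and tw(G) ≤ 3. For the lower bound: the 4 vertex sets {g,h,k}, {l}, {d}, {a,e,f,j} are disjoint, each induces a connected subgraph, and every pair is joined by at least one edge of G. Contracting each set to a single vertex therefore yields K_{4} as a minor, and since treewidth is minor-monotone, tw(G) ≥ tw(K_{4}) = 3. The upper and lower bounds meet at 3, so that is the treewidth.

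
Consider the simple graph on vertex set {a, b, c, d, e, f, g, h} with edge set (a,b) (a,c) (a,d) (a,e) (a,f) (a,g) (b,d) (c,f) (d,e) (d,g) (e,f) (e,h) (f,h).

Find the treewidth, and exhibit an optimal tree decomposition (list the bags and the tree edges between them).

Each bag holds 3 vertices, so the decomposition has width 2, which upper-bounds the treewidth. Conversely, {e, f, h} is a clique of size 3, and the vertices of any clique must share a bag in every tree decomposition; so some bag has ≥ 3 vertices and tw(G) ≥ 2. Combining the bounds, tw(G) = 2.

Treewidth 2.
Bags: B1 = {a, e, f}  B2 = {a, d, e}  B3 = {a, b, d}  B4 = {a, c, f}  B5 = {a, d, g}  B6 = {e, f, h}
Tree: B1–B2, B2–B3, B1–B4, B3–B5, B1–B6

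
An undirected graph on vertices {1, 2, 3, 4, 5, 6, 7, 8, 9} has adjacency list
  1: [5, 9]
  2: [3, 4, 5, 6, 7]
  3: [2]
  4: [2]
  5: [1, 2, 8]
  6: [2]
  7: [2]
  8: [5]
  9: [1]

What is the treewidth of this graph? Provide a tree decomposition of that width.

Each bag holds 2 vertices, so the decomposition has width 1, which upper-bounds the treewidth. Since G has at least one edge (e.g. 7–2), it is not an edgeless graph, so tw(G) ≥ 1. The upper and lower bounds meet at 1, so that is the treewidth.

Treewidth 1.
Bags: B1 = {2, 7}  B2 = {2, 5}  B3 = {1, 5}  B4 = {1, 9}  B5 = {2, 6}  B6 = {2, 3}  B7 = {5, 8}  B8 = {2, 4}
Tree: B1–B2, B2–B3, B3–B4, B2–B5, B5–B6, B2–B7, B5–B8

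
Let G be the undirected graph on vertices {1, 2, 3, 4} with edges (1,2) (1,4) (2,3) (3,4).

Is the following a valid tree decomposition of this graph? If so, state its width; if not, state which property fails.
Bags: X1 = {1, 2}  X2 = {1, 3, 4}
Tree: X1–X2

A tree decomposition must satisfy three properties: every vertex lies in some bag; for every edge, both endpoints lie together in some bag; and for every vertex, the bags containing it form a connected subtree. Here edge (3,2) lies in no bag, so the decomposition is invalid.

No — edge (3,2) lies in no bag.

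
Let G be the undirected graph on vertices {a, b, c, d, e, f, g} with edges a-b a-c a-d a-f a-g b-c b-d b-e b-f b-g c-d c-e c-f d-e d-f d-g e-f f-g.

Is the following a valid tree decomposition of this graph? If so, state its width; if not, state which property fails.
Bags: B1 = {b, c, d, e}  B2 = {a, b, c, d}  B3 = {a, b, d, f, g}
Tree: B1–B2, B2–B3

No — edge (f,e) lies in no bag.

A tree decomposition must satisfy three properties: every vertex lies in some bag; for every edge, both endpoints lie together in some bag; and for every vertex, the bags containing it form a connected subtree. Here edge (f,e) lies in no bag, so the decomposition is invalid.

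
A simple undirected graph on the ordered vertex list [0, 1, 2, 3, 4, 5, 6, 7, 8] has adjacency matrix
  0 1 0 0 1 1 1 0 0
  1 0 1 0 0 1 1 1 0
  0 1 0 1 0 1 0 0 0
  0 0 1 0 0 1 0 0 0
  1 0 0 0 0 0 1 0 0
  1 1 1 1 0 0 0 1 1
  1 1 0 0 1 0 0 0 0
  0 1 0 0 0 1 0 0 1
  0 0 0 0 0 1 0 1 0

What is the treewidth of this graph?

A width-2 tree decomposition is:
Bags: B1 = {1, 5, 7}  B2 = {0, 1, 5}  B3 = {0, 1, 6}  B4 = {5, 7, 8}  B5 = {0, 4, 6}  B6 = {1, 2, 5}  B7 = {2, 3, 5}
Tree: B1–B2, B2–B3, B1–B4, B3–B5, B1–B6, B6–B7
Each bag holds 3 vertices, so the decomposition has width 2, which upper-bounds the treewidth. For the lower bound, the 3 vertices {0, 4, 6} are pairwise adjacent, and any tree decomposition puts a clique entirely inside one bag — forcing width ≥ 2. The upper and lower bounds meet at 2, so that is the treewidth.

2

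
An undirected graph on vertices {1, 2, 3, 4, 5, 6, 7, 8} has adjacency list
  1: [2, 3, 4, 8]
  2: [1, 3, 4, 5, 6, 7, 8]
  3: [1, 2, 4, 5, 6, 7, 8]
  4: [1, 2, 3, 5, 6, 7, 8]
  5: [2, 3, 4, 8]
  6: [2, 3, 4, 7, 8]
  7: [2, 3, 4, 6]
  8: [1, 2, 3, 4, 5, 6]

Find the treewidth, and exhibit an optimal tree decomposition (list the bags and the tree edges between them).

Every bag has size at most 5, so the width is 5 − 1 = 4 and tw(G) ≤ 4. Conversely, {1, 2, 3, 4, 8} is a clique of size 5, and the vertices of any clique must share a bag in every tree decomposition; so some bag has ≥ 5 vertices and tw(G) ≥ 4. The upper and lower bounds meet at 4, so that is the treewidth.

Treewidth 4.
Bags: B1 = {2, 3, 4, 6, 8}  B2 = {2, 3, 4, 5, 8}  B3 = {1, 2, 3, 4, 8}  B4 = {2, 3, 4, 6, 7}
Tree: B1–B2, B2–B3, B1–B4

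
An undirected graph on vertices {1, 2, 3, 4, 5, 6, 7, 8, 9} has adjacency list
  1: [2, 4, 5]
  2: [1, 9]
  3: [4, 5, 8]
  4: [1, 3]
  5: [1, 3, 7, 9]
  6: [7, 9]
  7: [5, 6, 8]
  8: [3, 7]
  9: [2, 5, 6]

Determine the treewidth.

3

A width-3 tree decomposition is:
Bags: B1 = {3, 6, 7, 8}  B2 = {3, 5, 6, 7}  B3 = {3, 5, 6, 9}  B4 = {3, 4, 5, 9}  B5 = {1, 4, 5, 9}  B6 = {1, 2, 4, 9}
Tree: B1–B2, B2–B3, B3–B4, B4–B5, B5–B6
Every bag has size at most 4, so the width is 4 − 1 = 3 and tw(G) ≤ 3. For the lower bound: the 4 vertex sets {6,7,8}, {3}, {5}, {1,2,4,9} are disjoint, each induces a connected subgraph, and every pair is joined by at least one edge of G. Contracting each set to a single vertex therefore yields K_{4} as a minor, and since treewidth is minor-monotone, tw(G) ≥ tw(K_{4}) = 3. The upper and lower bounds meet at 3, so that is the treewidth.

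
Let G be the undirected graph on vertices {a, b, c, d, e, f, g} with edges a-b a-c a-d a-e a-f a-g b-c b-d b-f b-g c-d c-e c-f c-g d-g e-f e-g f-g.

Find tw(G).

4

A width-4 tree decomposition is:
Bags: B1 = {a, b, c, f, g}  B2 = {a, c, e, f, g}  B3 = {a, b, c, d, g}
Tree: B1–B2, B1–B3
Each bag holds 5 vertices, so the decomposition has width 4, which upper-bounds the treewidth. For the lower bound, the 5 vertices {a, b, c, d, g} are pairwise adjacent, and any tree decomposition puts a clique entirely inside one bag — forcing width ≥ 4. Hence tw(G) = 4 exactly.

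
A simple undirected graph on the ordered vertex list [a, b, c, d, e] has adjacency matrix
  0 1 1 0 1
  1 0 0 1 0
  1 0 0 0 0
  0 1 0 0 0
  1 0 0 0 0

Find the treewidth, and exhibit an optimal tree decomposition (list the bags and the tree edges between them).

The largest bag has 2 vertices, giving width 1; this decomposition certifies tw(G) ≤ 1. G has an edge, so its treewidth is at least 1. The upper and lower bounds meet at 1, so that is the treewidth.

Treewidth 1.
One such decomposition:
Bags: B1 = {b, d}  B2 = {a, b}  B3 = {a, c}  B4 = {a, e}
Tree: B1–B2, B2–B3, B3–B4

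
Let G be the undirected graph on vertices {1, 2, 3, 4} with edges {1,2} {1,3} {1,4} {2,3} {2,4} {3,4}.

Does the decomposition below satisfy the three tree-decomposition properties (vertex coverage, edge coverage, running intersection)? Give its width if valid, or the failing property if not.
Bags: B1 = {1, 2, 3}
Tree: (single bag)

No — vertex 4 appears in no bag.

A tree decomposition must satisfy three properties: every vertex lies in some bag; for every edge, both endpoints lie together in some bag; and for every vertex, the bags containing it form a connected subtree. Here vertex 4 appears in no bag, so the decomposition is invalid.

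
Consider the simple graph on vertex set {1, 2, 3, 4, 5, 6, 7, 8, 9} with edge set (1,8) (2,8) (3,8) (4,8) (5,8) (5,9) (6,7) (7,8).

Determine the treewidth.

1

A width-1 tree decomposition is:
Bags: B1 = {3, 8}  B2 = {7, 8}  B3 = {5, 8}  B4 = {6, 7}  B5 = {4, 8}  B6 = {2, 8}  B7 = {1, 8}  B8 = {5, 9}
Tree: B1–B2, B2–B3, B2–B4, B2–B5, B3–B6, B2–B7, B3–B8
Each bag holds 2 vertices, so the decomposition has width 1, which upper-bounds the treewidth. Any graph with an edge has treewidth ≥ 1, and G has the edge 3–8. Therefore the treewidth is 1.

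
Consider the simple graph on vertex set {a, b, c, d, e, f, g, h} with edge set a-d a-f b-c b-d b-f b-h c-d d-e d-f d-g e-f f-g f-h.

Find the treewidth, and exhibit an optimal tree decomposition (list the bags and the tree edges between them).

Each bag holds 3 vertices, so the decomposition has width 2, which upper-bounds the treewidth. Conversely, {b, c, d} is a clique of size 3, and the vertices of any clique must share a bag in every tree decomposition; so some bag has ≥ 3 vertices and tw(G) ≥ 2. Hence tw(G) = 2 exactly.

Treewidth 2.
One optimal decomposition is:
Bags: B1 = {b, f, h}  B2 = {b, d, f}  B3 = {a, d, f}  B4 = {d, e, f}  B5 = {b, c, d}  B6 = {d, f, g}
Tree: B1–B2, B2–B3, B3–B4, B2–B5, B3–B6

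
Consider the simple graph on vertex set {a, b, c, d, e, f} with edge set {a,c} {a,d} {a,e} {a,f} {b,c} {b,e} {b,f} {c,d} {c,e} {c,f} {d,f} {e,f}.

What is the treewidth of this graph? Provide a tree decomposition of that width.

Every bag has size at most 4, so the width is 4 − 1 = 3 and tw(G) ≤ 3. Conversely, {a, c, d, f} is a clique of size 4, and the vertices of any clique must share a bag in every tree decomposition; so some bag has ≥ 4 vertices and tw(G) ≥ 3. The upper and lower bounds meet at 3, so that is the treewidth.

Treewidth 3.
Bags: B1 = {b, c, e, f}  B2 = {a, c, e, f}  B3 = {a, c, d, f}
Tree: B1–B2, B2–B3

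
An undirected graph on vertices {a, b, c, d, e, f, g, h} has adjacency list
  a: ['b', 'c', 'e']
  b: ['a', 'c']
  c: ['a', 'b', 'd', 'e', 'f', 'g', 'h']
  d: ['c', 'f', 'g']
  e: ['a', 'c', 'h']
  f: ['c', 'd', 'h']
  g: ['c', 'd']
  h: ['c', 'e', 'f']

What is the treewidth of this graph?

A width-2 tree decomposition is:
Bags: B1 = {c, e, h}  B2 = {c, f, h}  B3 = {a, c, e}  B4 = {c, d, f}  B5 = {a, b, c}  B6 = {c, d, g}
Tree: B1–B2, B1–B3, B2–B4, B3–B5, B4–B6
Each bag holds 3 vertices, so the decomposition has width 2, which upper-bounds the treewidth. On the other hand G contains the 3-clique {c, d, g}. A clique must lie in a single bag of any decomposition, so no decomposition can have width below 2. The upper and lower bounds meet at 2, so that is the treewidth.

2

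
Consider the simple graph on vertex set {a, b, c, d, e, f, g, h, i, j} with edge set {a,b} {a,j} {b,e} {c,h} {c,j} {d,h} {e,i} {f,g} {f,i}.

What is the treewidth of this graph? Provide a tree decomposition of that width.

Every bag has size at most 2, so the width is 2 − 1 = 1 and tw(G) ≤ 1. Since G has at least one edge (e.g. g–f), it is not an edgeless graph, so tw(G) ≥ 1. Hence tw(G) = 1 exactly.

Treewidth 1.
One optimal decomposition is:
Bags: B1 = {f, g}  B2 = {f, i}  B3 = {e, i}  B4 = {b, e}  B5 = {a, b}  B6 = {a, j}  B7 = {c, j}  B8 = {c, h}  B9 = {d, h}
Tree: B1–B2, B2–B3, B3–B4, B4–B5, B5–B6, B6–B7, B7–B8, B8–B9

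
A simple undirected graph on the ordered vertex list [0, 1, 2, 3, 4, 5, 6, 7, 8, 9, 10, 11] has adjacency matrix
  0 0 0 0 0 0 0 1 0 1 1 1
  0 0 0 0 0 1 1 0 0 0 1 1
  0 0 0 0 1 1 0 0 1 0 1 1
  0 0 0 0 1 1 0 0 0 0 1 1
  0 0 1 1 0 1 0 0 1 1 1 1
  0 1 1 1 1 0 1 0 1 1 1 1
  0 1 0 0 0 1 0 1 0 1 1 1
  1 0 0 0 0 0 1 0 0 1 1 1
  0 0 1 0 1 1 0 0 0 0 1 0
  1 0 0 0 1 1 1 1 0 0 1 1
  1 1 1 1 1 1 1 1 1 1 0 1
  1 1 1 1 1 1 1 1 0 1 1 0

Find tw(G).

4

A width-4 tree decomposition is:
Bags: B1 = {5, 6, 9, 10, 11}  B2 = {1, 5, 6, 10, 11}  B3 = {6, 7, 9, 10, 11}  B4 = {4, 5, 9, 10, 11}  B5 = {0, 7, 9, 10, 11}  B6 = {2, 4, 5, 10, 11}  B7 = {3, 4, 5, 10, 11}  B8 = {2, 4, 5, 8, 10}
Tree: B1–B2, B1–B3, B1–B4, B3–B5, B4–B6, B4–B7, B6–B8
Each bag holds 5 vertices, so the decomposition has width 4, which upper-bounds the treewidth. For the lower bound, the 5 vertices {2, 4, 5, 8, 10} are pairwise adjacent, and any tree decomposition puts a clique entirely inside one bag — forcing width ≥ 4. Combining the bounds, tw(G) = 4.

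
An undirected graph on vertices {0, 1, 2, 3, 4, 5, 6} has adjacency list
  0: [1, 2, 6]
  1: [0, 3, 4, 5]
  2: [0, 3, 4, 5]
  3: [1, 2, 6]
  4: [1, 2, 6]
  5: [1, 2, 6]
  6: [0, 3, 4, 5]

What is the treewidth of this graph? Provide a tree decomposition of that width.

Treewidth 3.
One such decomposition:
Bags: B1 = {1, 2, 3, 6}  B2 = {0, 1, 2, 6}  B3 = {1, 2, 4, 6}  B4 = {1, 2, 5, 6}
Tree: B1–B2, B2–B3, B3–B4

The largest bag has 4 vertices, giving width 3; this decomposition certifies tw(G) ≤ 3. For the lower bound: the 4 vertex sets {1,3}, {0,2}, {6}, {4} are disjoint, each induces a connected subgraph, and every pair is joined by at least one edge of G. Contracting each set to a single vertex therefore yields K_{4} as a minor, and since treewidth is minor-monotone, tw(G) ≥ tw(K_{4}) = 3. Therefore the treewidth is 3.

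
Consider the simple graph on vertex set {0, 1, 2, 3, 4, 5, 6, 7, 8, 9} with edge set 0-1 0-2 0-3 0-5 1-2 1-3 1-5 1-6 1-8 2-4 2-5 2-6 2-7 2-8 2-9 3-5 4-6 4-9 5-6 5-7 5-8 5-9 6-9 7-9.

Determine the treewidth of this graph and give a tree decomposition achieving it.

The largest bag has 4 vertices, giving width 3; this decomposition certifies tw(G) ≤ 3. For the lower bound, the 4 vertices {2, 4, 6, 9} are pairwise adjacent, and any tree decomposition puts a clique entirely inside one bag — forcing width ≥ 3. Hence tw(G) = 3 exactly.

Treewidth 3.
Bags: B1 = {2, 5, 7, 9}  B2 = {2, 5, 6, 9}  B3 = {1, 2, 5, 6}  B4 = {2, 4, 6, 9}  B5 = {0, 1, 2, 5}  B6 = {0, 1, 3, 5}  B7 = {1, 2, 5, 8}
Tree: B1–B2, B2–B3, B2–B4, B3–B5, B5–B6, B5–B7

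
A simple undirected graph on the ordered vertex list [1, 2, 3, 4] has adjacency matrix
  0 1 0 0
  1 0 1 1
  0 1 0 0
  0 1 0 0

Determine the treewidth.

1

A width-1 tree decomposition is:
Bags: B1 = {2, 3}  B2 = {1, 2}  B3 = {2, 4}
Tree: B1–B2, B1–B3
Every bag has size at most 2, so the width is 2 − 1 = 1 and tw(G) ≤ 1. Since G has at least one edge (e.g. 2–3), it is not an edgeless graph, so tw(G) ≥ 1. Therefore the treewidth is 1.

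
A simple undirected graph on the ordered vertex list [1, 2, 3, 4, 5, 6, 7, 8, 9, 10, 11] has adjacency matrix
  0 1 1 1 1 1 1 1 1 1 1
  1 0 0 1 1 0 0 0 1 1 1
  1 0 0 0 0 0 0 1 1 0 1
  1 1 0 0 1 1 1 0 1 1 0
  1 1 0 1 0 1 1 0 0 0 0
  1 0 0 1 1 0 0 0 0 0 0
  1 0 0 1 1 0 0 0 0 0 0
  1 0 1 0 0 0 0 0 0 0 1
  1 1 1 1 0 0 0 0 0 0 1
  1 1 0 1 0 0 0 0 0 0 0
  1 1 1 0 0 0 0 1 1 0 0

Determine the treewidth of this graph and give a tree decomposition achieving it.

The largest bag has 4 vertices, giving width 3; this decomposition certifies tw(G) ≤ 3. For the lower bound, the 4 vertices {1, 3, 8, 11} are pairwise adjacent, and any tree decomposition puts a clique entirely inside one bag — forcing width ≥ 3. Combining the bounds, tw(G) = 3.

Treewidth 3.
Bags: B1 = {1, 4, 5, 6}  B2 = {1, 2, 4, 5}  B3 = {1, 4, 5, 7}  B4 = {1, 2, 4, 9}  B5 = {1, 2, 9, 11}  B6 = {1, 3, 9, 11}  B7 = {1, 2, 4, 10}  B8 = {1, 3, 8, 11}
Tree: B1–B2, B2–B3, B2–B4, B4–B5, B5–B6, B4–B7, B6–B8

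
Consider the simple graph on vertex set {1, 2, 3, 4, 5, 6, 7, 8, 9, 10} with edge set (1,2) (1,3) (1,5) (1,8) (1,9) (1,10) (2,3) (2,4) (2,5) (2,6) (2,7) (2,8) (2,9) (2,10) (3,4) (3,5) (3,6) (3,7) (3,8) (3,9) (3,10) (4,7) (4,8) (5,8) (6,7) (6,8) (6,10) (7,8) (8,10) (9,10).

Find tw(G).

A width-4 tree decomposition is:
Bags: B1 = {1, 2, 3, 8, 10}  B2 = {2, 3, 6, 8, 10}  B3 = {2, 3, 6, 7, 8}  B4 = {1, 2, 3, 9, 10}  B5 = {1, 2, 3, 5, 8}  B6 = {2, 3, 4, 7, 8}
Tree: B1–B2, B2–B3, B1–B4, B1–B5, B3–B6
The largest bag has 5 vertices, giving width 4; this decomposition certifies tw(G) ≤ 4. On the other hand G contains the 5-clique {1, 2, 3, 8, 10}. A clique must lie in a single bag of any decomposition, so no decomposition can have width below 4. Hence tw(G) = 4 exactly.

4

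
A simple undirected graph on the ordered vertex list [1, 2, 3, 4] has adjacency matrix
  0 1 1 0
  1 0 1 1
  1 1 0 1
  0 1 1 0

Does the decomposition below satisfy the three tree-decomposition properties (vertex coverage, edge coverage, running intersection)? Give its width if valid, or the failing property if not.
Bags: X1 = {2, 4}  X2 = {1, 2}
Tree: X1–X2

A tree decomposition must satisfy three properties: every vertex lies in some bag; for every edge, both endpoints lie together in some bag; and for every vertex, the bags containing it form a connected subtree. Here vertex 3 appears in no bag, so the decomposition is invalid.

No — vertex 3 appears in no bag.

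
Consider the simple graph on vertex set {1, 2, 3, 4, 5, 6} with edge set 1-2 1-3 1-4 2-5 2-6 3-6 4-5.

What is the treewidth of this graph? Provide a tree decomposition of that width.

Each bag holds 3 vertices, so the decomposition has width 2, which upper-bounds the treewidth. Since 3–6–2–1–3 is a cycle in G, G is not acyclic. Forests are exactly the graphs of treewidth ≤ 1, so tw(G) ≥ 2. The upper and lower bounds meet at 2, so that is the treewidth.

Treewidth 2.
Bags: B1 = {1, 3, 6}  B2 = {1, 2, 6}  B3 = {1, 2, 4}  B4 = {2, 4, 5}
Tree: B1–B2, B2–B3, B3–B4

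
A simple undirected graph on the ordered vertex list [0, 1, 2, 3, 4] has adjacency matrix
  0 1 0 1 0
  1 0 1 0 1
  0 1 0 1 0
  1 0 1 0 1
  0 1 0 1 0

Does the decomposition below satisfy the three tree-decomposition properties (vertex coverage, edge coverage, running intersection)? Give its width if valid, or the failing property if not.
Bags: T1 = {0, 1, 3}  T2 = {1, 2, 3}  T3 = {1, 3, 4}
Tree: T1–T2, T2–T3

Every vertex of G appears in some bag (union = {0, 1, 2, 3, 4}); every edge is covered by a bag; and for each vertex v the set of bags containing v is connected in the bag tree. The decomposition is therefore valid. The largest bag has 3 vertices, so the width is 2.

Yes; width 2.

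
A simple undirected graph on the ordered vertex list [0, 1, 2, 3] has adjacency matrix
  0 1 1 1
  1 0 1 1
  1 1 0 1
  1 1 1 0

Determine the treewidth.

3

A width-3 tree decomposition is:
Bags: B1 = {0, 1, 2, 3}
Tree: (single bag)
With just one bag of size 4, the width is 4 − 1 = 3, so tw(G) ≤ 3. Conversely, {0, 1, 2, 3} is a clique of size 4, and the vertices of any clique must share a bag in every tree decomposition; so some bag has ≥ 4 vertices and tw(G) ≥ 3. The upper and lower bounds meet at 3, so that is the treewidth.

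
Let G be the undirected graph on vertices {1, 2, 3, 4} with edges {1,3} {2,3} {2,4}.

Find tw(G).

A width-1 tree decomposition is:
Bags: B1 = {2, 3}  B2 = {2, 4}  B3 = {1, 3}
Tree: B1–B2, B1–B3
Each bag holds 2 vertices, so the decomposition has width 1, which upper-bounds the treewidth. Any graph with an edge has treewidth ≥ 1, and G has the edge 2–3. The upper and lower bounds meet at 1, so that is the treewidth.

1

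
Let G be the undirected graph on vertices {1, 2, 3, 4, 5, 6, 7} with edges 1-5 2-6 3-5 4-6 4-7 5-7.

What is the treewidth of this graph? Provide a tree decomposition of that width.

Treewidth 1.
One such decomposition:
Bags: B1 = {5, 7}  B2 = {4, 7}  B3 = {3, 5}  B4 = {1, 5}  B5 = {4, 6}  B6 = {2, 6}
Tree: B1–B2, B1–B3, B3–B4, B2–B5, B5–B6

The largest bag has 2 vertices, giving width 1; this decomposition certifies tw(G) ≤ 1. Any graph with an edge has treewidth ≥ 1, and G has the edge 5–7. The upper and lower bounds meet at 1, so that is the treewidth.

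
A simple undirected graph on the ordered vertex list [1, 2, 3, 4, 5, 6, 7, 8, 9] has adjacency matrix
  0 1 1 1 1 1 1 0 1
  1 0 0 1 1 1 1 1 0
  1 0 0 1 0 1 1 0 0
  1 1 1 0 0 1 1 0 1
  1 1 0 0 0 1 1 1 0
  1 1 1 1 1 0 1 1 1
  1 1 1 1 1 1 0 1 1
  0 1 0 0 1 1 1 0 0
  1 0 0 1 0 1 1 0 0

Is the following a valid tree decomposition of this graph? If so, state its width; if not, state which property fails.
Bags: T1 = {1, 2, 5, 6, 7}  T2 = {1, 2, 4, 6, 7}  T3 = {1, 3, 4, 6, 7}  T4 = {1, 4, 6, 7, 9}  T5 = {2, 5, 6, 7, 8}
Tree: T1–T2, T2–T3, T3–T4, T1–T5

Every vertex of G appears in some bag (union = {1, 2, 3, 4, 5, 6, 7, 8, 9}); every edge is covered by a bag; and for each vertex v the set of bags containing v is connected in the bag tree. The decomposition is therefore valid. The largest bag has 5 vertices, so the width is 4.

Yes; width 4.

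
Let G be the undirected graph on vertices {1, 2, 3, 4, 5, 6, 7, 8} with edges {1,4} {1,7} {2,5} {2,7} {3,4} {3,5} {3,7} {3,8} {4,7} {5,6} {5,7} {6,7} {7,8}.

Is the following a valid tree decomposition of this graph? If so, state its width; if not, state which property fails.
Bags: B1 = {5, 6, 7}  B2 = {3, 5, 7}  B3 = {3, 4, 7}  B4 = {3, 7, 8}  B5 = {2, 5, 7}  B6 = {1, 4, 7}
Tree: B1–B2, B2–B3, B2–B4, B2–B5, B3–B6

Yes; width 2.

Vertex coverage: the bags together contain {1, 2, 3, 4, 5, 6, 7, 8}, the full vertex set. Edge coverage: each edge of G has both endpoints in at least one bag. Running intersection: for every vertex, the bags containing it form a connected subtree. All three properties hold, so this is a valid tree decomposition of width max|bag| − 1 = 2, and hence tw(G) ≤ 2.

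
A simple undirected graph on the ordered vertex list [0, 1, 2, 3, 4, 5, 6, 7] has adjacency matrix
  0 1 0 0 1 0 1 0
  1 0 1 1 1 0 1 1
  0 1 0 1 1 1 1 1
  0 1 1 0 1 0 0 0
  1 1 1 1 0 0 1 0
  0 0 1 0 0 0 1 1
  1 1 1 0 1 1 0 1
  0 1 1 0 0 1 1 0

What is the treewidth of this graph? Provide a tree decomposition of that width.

Every bag has size at most 4, so the width is 4 − 1 = 3 and tw(G) ≤ 3. On the other hand G contains the 4-clique {0, 1, 4, 6}. A clique must lie in a single bag of any decomposition, so no decomposition can have width below 3. The upper and lower bounds meet at 3, so that is the treewidth.

Treewidth 3.
One such decomposition:
Bags: B1 = {1, 2, 4, 6}  B2 = {1, 2, 3, 4}  B3 = {1, 2, 6, 7}  B4 = {2, 5, 6, 7}  B5 = {0, 1, 4, 6}
Tree: B1–B2, B1–B3, B3–B4, B1–B5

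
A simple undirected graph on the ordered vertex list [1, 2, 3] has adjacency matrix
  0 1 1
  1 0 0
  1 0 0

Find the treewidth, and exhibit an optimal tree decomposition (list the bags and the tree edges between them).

Every bag has size at most 2, so the width is 2 − 1 = 1 and tw(G) ≤ 1. Any graph with an edge has treewidth ≥ 1, and G has the edge 2–1. The upper and lower bounds meet at 1, so that is the treewidth.

Treewidth 1.
Bags: B1 = {1, 2}  B2 = {1, 3}
Tree: B1–B2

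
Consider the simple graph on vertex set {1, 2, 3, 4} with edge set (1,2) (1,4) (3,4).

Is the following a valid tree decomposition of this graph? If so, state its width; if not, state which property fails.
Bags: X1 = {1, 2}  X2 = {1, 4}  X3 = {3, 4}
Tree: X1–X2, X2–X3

Checking the three conditions: (i) the bags cover all of {1, 2, 3, 4}; (ii) for each edge, some bag contains both endpoints; (iii) the bags containing any fixed vertex form a subtree. All hold, so the decomposition is valid with width 2 − 1 = 1.

Yes; width 1.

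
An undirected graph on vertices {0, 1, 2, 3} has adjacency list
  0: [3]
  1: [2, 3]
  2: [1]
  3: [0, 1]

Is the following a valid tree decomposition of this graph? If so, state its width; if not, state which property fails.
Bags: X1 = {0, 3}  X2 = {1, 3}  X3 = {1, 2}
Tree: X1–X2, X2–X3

Checking the three conditions: (i) the bags cover all of {0, 1, 2, 3}; (ii) for each edge, some bag contains both endpoints; (iii) the bags containing any fixed vertex form a subtree. All hold, so the decomposition is valid with width 2 − 1 = 1.

Yes; width 1.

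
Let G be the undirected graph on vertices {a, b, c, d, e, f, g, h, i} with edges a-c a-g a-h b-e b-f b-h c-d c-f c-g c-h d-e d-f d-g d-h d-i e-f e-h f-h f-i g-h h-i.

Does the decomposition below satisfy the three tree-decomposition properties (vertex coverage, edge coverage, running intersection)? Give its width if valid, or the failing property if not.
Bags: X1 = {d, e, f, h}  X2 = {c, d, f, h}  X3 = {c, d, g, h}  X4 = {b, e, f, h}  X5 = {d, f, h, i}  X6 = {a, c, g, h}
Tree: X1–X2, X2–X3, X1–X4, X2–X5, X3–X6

Yes; width 3.

Every vertex of G appears in some bag (union = {a, b, c, d, e, f, g, h, i}); every edge is covered by a bag; and for each vertex v the set of bags containing v is connected in the bag tree. The decomposition is therefore valid. The largest bag has 4 vertices, so the width is 3.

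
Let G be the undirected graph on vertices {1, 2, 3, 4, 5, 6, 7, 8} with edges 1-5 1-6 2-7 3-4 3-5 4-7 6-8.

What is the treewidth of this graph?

A width-1 tree decomposition is:
Bags: B1 = {6, 8}  B2 = {1, 6}  B3 = {1, 5}  B4 = {3, 5}  B5 = {3, 4}  B6 = {4, 7}  B7 = {2, 7}
Tree: B1–B2, B2–B3, B3–B4, B4–B5, B5–B6, B6–B7
The largest bag has 2 vertices, giving width 1; this decomposition certifies tw(G) ≤ 1. G has an edge, so its treewidth is at least 1. Hence tw(G) = 1 exactly.

1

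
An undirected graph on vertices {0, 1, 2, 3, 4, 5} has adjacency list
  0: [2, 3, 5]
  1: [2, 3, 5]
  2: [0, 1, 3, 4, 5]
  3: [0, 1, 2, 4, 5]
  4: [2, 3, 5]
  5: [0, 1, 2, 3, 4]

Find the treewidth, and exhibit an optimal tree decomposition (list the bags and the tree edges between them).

Each bag holds 4 vertices, so the decomposition has width 3, which upper-bounds the treewidth. Conversely, {0, 2, 3, 5} is a clique of size 4, and the vertices of any clique must share a bag in every tree decomposition; so some bag has ≥ 4 vertices and tw(G) ≥ 3. Hence tw(G) = 3 exactly.

Treewidth 3.
One optimal decomposition is:
Bags: B1 = {2, 3, 4, 5}  B2 = {0, 2, 3, 5}  B3 = {1, 2, 3, 5}
Tree: B1–B2, B1–B3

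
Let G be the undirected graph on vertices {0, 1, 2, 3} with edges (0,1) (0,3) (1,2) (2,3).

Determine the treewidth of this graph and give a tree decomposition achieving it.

Treewidth 2.
One optimal decomposition is:
Bags: B1 = {1, 2, 3}  B2 = {0, 1, 3}
Tree: B1–B2

The largest bag has 3 vertices, giving width 2; this decomposition certifies tw(G) ≤ 2. Since 1–2–3–0–1 is a cycle in G, G is not acyclic. Forests are exactly the graphs of treewidth ≤ 1, so tw(G) ≥ 2. Hence tw(G) = 2 exactly.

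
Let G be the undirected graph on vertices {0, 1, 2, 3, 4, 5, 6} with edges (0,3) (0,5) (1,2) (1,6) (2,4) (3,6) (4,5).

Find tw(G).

A width-2 tree decomposition is:
Bags: B1 = {0, 3, 6}  B2 = {0, 5, 6}  B3 = {4, 5, 6}  B4 = {2, 4, 6}  B5 = {1, 2, 6}
Tree: B1–B2, B2–B3, B3–B4, B4–B5
The largest bag has 3 vertices, giving width 2; this decomposition certifies tw(G) ≤ 2. Since 6–3–0–5–4–2–1–6 is a cycle in G, G is not acyclic. Forests are exactly the graphs of treewidth ≤ 1, so tw(G) ≥ 2. Therefore the treewidth is 2.

2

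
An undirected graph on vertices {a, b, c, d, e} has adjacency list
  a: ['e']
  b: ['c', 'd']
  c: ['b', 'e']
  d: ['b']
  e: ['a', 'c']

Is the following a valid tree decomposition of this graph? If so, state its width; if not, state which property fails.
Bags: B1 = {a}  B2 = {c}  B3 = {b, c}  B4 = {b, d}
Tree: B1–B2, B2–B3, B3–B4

A tree decomposition must satisfy three properties: every vertex lies in some bag; for every edge, both endpoints lie together in some bag; and for every vertex, the bags containing it form a connected subtree. Here vertex e appears in no bag, so the decomposition is invalid.

No — vertex e appears in no bag.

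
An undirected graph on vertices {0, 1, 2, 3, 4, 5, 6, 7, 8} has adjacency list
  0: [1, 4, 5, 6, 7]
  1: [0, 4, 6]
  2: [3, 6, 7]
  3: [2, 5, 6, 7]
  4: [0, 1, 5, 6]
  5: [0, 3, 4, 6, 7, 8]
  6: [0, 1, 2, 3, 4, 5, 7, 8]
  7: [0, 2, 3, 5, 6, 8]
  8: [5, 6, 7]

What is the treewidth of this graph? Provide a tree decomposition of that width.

The largest bag has 4 vertices, giving width 3; this decomposition certifies tw(G) ≤ 3. For the lower bound, the 4 vertices {0, 1, 4, 6} are pairwise adjacent, and any tree decomposition puts a clique entirely inside one bag — forcing width ≥ 3. The upper and lower bounds meet at 3, so that is the treewidth.

Treewidth 3.
Bags: B1 = {0, 5, 6, 7}  B2 = {0, 4, 5, 6}  B3 = {0, 1, 4, 6}  B4 = {5, 6, 7, 8}  B5 = {3, 5, 6, 7}  B6 = {2, 3, 6, 7}
Tree: B1–B2, B2–B3, B1–B4, B1–B5, B5–B6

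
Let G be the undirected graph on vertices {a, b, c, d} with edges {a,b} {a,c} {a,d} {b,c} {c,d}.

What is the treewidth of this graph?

A width-2 tree decomposition is:
Bags: B1 = {a, b, c}  B2 = {a, c, d}
Tree: B1–B2
Every bag has size at most 3, so the width is 3 − 1 = 2 and tw(G) ≤ 2. Conversely, {a, c, d} is a clique of size 3, and the vertices of any clique must share a bag in every tree decomposition; so some bag has ≥ 3 vertices and tw(G) ≥ 2. Hence tw(G) = 2 exactly.

2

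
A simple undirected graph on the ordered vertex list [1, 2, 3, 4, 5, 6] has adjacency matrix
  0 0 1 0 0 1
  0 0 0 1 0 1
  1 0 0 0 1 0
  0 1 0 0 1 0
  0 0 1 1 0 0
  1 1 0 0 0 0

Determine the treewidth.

2

A width-2 tree decomposition is:
Bags: B1 = {1, 3, 6}  B2 = {2, 3, 6}  B3 = {2, 3, 4}  B4 = {3, 4, 5}
Tree: B1–B2, B2–B3, B3–B4
Every bag has size at most 3, so the width is 3 − 1 = 2 and tw(G) ≤ 2. For the lower bound, G contains the cycle 3–1–6–2–4–5–3, so G is not a forest; only forests have treewidth ≤ 1, hence tw(G) ≥ 2. The upper and lower bounds meet at 2, so that is the treewidth.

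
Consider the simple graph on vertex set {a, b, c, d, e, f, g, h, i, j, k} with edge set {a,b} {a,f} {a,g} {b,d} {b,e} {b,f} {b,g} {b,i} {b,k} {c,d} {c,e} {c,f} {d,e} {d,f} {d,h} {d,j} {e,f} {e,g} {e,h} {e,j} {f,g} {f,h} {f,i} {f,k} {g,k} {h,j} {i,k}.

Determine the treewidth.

A width-3 tree decomposition is:
Bags: B1 = {b, e, f, g}  B2 = {b, d, e, f}  B3 = {d, e, f, h}  B4 = {a, b, f, g}  B5 = {d, e, h, j}  B6 = {c, d, e, f}  B7 = {b, f, g, k}  B8 = {b, f, i, k}
Tree: B1–B2, B2–B3, B1–B4, B3–B5, B3–B6, B1–B7, B7–B8
Every bag has size at most 4, so the width is 4 − 1 = 3 and tw(G) ≤ 3. On the other hand G contains the 4-clique {d, e, h, j}. A clique must lie in a single bag of any decomposition, so no decomposition can have width below 3. Hence tw(G) = 3 exactly.

3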